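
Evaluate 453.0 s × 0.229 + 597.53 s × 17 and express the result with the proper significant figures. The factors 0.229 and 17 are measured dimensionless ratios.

453.0 × 0.229 = 103.737 → 104 s (3 s.f., last digit at the 10^0 place).
597.53 × 17 = 10158.01 → 1.0 × 10⁴ s (2 s.f., last digit at the 10^3 place).
Sum: 10261.747 s; keep the coarser place, 10^3.
Result: 1.0 × 10⁴ s.

1.0 × 10⁴ s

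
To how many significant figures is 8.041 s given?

8.041: zeros between nonzero digits are significant.

4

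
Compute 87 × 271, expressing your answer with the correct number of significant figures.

87 × 271 = 23577
Multiplication/division keeps the fewest significant figures: 87 → 2 s.f., 271 → 3 s.f.; limit is 2.
Rounded to 2 significant figures: 2.4 × 10^4.

2.4 × 10^4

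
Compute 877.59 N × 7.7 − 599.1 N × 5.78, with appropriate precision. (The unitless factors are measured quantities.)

3.3 × 10³ N

877.59 × 7.7 = 6757.443 → 6.8 × 10³ N (2 s.f., last digit at the 10^2 place).
599.1 × 5.78 = 3462.798 → 3.46 × 10³ N (3 s.f., last digit at the 10^1 place).
Difference: 3294.645 N; keep the coarser place, 10^2.
Result: 3.3 × 10³ N.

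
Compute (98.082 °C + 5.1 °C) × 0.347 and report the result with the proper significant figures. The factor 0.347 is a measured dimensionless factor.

98.082 °C + 5.1 °C = 103.182 °C; the sum is limited to 1 decimal place (4 s.f.).
Carrying full precision, 103.182 × 0.347 = 35.804154 °C; 0.347 has 3 s.f., so the result keeps min(4, 3) = 3 s.f.
Rounded to 3 significant figures: 35.8 °C.

35.8 °C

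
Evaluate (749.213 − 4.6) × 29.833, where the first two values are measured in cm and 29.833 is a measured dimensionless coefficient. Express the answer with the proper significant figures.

2.221 × 10⁴ cm

749.213 cm − 4.6 cm = 744.613 cm; the difference is limited to 1 decimal place (4 s.f.).
Carrying full precision, 744.613 × 29.833 = 22214.039629 cm; 29.833 has 5 s.f., so the result keeps min(4, 5) = 4 s.f.
Rounded to 4 significant figures: 2.221 × 10⁴ cm.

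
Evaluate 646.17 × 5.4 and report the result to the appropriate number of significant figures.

3.5 × 10^3

646.17 × 5.4 = 3489.318
Multiplication/division keeps the fewest significant figures: 646.17 → 5 s.f., 5.4 → 2 s.f.; limit is 2.
Rounded to 2 significant figures: 3.5 × 10^3.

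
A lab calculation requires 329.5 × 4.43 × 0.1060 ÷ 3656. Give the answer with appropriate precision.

0.0423

329.5 × 4.43 × 0.1060 ÷ 3656 = 0.0423212828228…
Multiplication/division keeps the fewest significant figures: 329.5 → 4 s.f., 4.43 → 3 s.f., 0.1060 → 4 s.f., 3656 → 4 s.f.; limit is 3.
Rounded to 3 significant figures: 0.0423.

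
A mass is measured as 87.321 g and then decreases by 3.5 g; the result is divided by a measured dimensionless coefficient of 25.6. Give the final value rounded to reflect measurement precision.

87.321 g − 3.5 g = 83.821 g; the difference is limited to 1 decimal place (3 s.f.).
Carrying full precision, 83.821 ÷ 25.6 = 3.2742578125 g; 25.6 has 3 s.f., so the result keeps min(3, 3) = 3 s.f.
Rounded to 3 significant figures: 3.27 g.

3.27 g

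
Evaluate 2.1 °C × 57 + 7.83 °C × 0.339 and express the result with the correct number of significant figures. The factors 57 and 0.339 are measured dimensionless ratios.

2.1 × 57 = 119.7 → 1.2 × 10^2 °C (2 s.f., last digit at the 10^1 place).
7.83 × 0.339 = 2.65437 → 2.65 °C (3 s.f., last digit at the 10^-2 place).
Sum: 122.35437 °C; keep the coarser place, 10^1.
Result: 1.2 × 10^2 °C.

1.2 × 10^2 °C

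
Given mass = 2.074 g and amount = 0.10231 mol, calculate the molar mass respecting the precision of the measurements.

molar mass = 2.074 g ÷ 0.10231 mol = 20.2717231942… g/mol.
2.074 has 4 significant figures; 0.10231 has 5.
Division/multiplication keeps the fewest: 4 significant figures.
Rounded: 20.27 g/mol.

20.27 g/mol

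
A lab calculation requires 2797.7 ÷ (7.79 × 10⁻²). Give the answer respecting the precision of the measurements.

2797.7 ÷ (7.79 × 10⁻²) = 35913.9922978…
Multiplication/division keeps the fewest significant figures: 2797.7 → 5 s.f., 7.79 × 10⁻² → 3 s.f.; limit is 3.
Rounded to 3 significant figures: 3.59 × 10⁴.

3.59 × 10⁴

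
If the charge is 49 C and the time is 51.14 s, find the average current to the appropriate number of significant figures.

0.96 A

average current = 49 C ÷ 51.14 s = 0.95815408682… A.
49 has 2 significant figures; 51.14 has 4.
Division/multiplication keeps the fewest: 2 significant figures.
Rounded: 0.96 A.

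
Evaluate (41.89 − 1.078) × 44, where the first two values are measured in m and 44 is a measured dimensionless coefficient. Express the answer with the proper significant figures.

41.89 m − 1.078 m = 40.812 m; the difference is limited to 2 decimal places (4 s.f.).
Carrying full precision, 40.812 × 44 = 1795.728 m; 44 has 2 s.f., so the result keeps min(4, 2) = 2 s.f.
Rounded to 2 significant figures: 1.8 × 10³ m.

1.8 × 10³ m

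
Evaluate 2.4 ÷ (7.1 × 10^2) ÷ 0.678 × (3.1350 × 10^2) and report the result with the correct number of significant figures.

2.4 ÷ (7.1 × 10^2) ÷ 0.678 × (3.1350 × 10^2) = 1.56300635672…
Multiplication/division keeps the fewest significant figures: 2.4 → 2 s.f., 7.1 × 10^2 → 2 s.f., 0.678 → 3 s.f., 3.1350 × 10^2 → 5 s.f.; limit is 2.
Rounded to 2 significant figures: 1.6.

1.6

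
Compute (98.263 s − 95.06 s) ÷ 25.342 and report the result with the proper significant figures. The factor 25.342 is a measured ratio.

98.263 s − 95.06 s = 3.203 s; the difference is limited to 2 decimal places (3 s.f.).
Carrying full precision, 3.203 ÷ 25.342 = 0.12639097151… s; 25.342 has 5 s.f., so the result keeps min(3, 5) = 3 s.f.
Rounded to 3 significant figures: 0.126 s.

0.126 s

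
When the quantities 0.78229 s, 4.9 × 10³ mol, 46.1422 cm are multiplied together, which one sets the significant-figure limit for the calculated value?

4.9 × 10³ mol

0.78229 s → 5 s.f.; 4.9 × 10³ mol → 2 s.f.; 46.1422 cm → 6 s.f.
The fewest is 2 significant figures, from 4.9 × 10³ mol.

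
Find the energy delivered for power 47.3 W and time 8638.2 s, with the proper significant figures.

4.09 × 10⁵ J

energy delivered = 47.3 W × 8638.2 s = 408586.86 J.
47.3 has 3 significant figures; 8638.2 has 5.
Division/multiplication keeps the fewest: 3 significant figures.
Rounded: 4.09 × 10⁵ J.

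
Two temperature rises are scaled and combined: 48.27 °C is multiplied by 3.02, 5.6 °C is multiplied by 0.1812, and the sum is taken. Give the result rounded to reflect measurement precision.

147 °C

48.27 × 3.02 = 145.7754 → 146 °C (3 s.f., last digit at the 10^0 place).
5.6 × 0.1812 = 1.01472 → 1.0 °C (2 s.f., last digit at the 10^-1 place).
Sum: 146.79012 °C; keep the coarser place, 10^0.
Result: 147 °C.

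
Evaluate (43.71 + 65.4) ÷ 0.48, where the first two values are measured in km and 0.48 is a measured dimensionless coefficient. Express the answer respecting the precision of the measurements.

2.3 × 10² km

43.71 km + 65.4 km = 109.11 km; the sum is limited to 1 decimal place (4 s.f.).
Carrying full precision, 109.11 ÷ 0.48 = 227.3125 km; 0.48 has 2 s.f., so the result keeps min(4, 2) = 2 s.f.
Rounded to 2 significant figures: 2.3 × 10² km.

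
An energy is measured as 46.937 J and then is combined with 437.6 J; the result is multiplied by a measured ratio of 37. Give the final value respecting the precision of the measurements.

1.8 × 10^4 J

46.937 J + 437.6 J = 484.537 J; the sum is limited to 1 decimal place (4 s.f.).
Carrying full precision, 484.537 × 37 = 17927.869 J; 37 has 2 s.f., so the result keeps min(4, 2) = 2 s.f.
Rounded to 2 significant figures: 1.8 × 10^4 J.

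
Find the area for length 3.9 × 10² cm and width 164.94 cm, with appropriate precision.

6.4 × 10⁴ cm²

area = 3.9 × 10² cm × 164.94 cm = 64326.6 cm².
3.9 × 10² has 2 significant figures; 164.94 has 5.
Division/multiplication keeps the fewest: 2 significant figures.
Rounded: 6.4 × 10⁴ cm².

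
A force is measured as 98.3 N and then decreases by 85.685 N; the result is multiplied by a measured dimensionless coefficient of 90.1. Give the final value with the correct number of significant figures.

1.14 × 10^3 N

98.3 N − 85.685 N = 12.615 N; the difference is limited to 1 decimal place (3 s.f.).
Carrying full precision, 12.615 × 90.1 = 1136.6115 N; 90.1 has 3 s.f., so the result keeps min(3, 3) = 3 s.f.
Rounded to 3 significant figures: 1.14 × 10^3 N.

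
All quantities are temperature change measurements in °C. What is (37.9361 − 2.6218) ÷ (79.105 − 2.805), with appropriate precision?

0.46283

37.9361 − 2.6218 = 35.3143, limited to 4 d.p. → 6 s.f.; 79.105 − 2.805 = 76.300, limited to 3 d.p. → 5 s.f.
Carrying full precision, 35.3143 ÷ 76.300 = 0.462834862385…; keep min(6, 5) = 5 s.f.
Rounded to 5 significant figures: 0.46283.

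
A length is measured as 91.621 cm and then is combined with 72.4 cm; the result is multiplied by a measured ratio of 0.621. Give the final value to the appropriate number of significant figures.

91.621 cm + 72.4 cm = 164.021 cm; the sum is limited to 1 decimal place (4 s.f.).
Carrying full precision, 164.021 × 0.621 = 101.857041 cm; 0.621 has 3 s.f., so the result keeps min(4, 3) = 3 s.f.
Rounded to 3 significant figures: 102 cm.

102 cm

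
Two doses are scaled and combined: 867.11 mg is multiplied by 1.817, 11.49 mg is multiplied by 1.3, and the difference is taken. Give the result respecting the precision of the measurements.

867.11 × 1.817 = 1575.53887 → 1576 mg (4 s.f., last digit at the 10^0 place).
11.49 × 1.3 = 14.937 → 15 mg (2 s.f., last digit at the 10^0 place).
Difference: 1560.60187 mg; keep the coarser place, 10^0.
Result: 1.561 × 10^3 mg.

1.561 × 10^3 mg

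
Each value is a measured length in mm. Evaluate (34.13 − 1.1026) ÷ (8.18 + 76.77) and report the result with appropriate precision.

0.3888

34.13 − 1.1026 = 33.0274, limited to 2 d.p. → 4 s.f.; 8.18 + 76.77 = 84.95, limited to 2 d.p. → 4 s.f.
Carrying full precision, 33.0274 ÷ 84.95 = 0.388786344909…; keep min(4, 4) = 4 s.f.
Rounded to 4 significant figures: 0.3888.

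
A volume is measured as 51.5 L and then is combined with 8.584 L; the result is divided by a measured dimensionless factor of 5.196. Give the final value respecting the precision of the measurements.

51.5 L + 8.584 L = 60.084 L; the sum is limited to 1 decimal place (3 s.f.).
Carrying full precision, 60.084 ÷ 5.196 = 11.5635103926… L; 5.196 has 4 s.f., so the result keeps min(3, 4) = 3 s.f.
Rounded to 3 significant figures: 11.6 L.

11.6 L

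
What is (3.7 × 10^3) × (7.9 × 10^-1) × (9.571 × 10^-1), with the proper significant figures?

(3.7 × 10^3) × (7.9 × 10^-1) × (9.571 × 10^-1) = 2797.6033
Multiplication/division keeps the fewest significant figures: 3.7 × 10^3 → 2 s.f., 7.9 × 10^-1 → 2 s.f., 9.571 × 10^-1 → 4 s.f.; limit is 2.
Rounded to 2 significant figures: 2.8 × 10^3.

2.8 × 10^3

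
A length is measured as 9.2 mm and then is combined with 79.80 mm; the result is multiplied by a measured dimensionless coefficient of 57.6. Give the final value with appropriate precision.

9.2 mm + 79.80 mm = 89.00 mm; the sum is limited to 1 decimal place (3 s.f.).
Carrying full precision, 89.00 × 57.6 = 5126.4 mm; 57.6 has 3 s.f., so the result keeps min(3, 3) = 3 s.f.
Rounded to 3 significant figures: 5.13 × 10^3 mm.

5.13 × 10^3 mm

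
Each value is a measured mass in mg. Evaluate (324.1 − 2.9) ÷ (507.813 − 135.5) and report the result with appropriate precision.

0.8627

324.1 − 2.9 = 321.2, limited to 1 d.p. → 4 s.f.; 507.813 − 135.5 = 372.313, limited to 1 d.p. → 4 s.f.
Carrying full precision, 321.2 ÷ 372.313 = 0.862714973691…; keep min(4, 4) = 4 s.f.
Rounded to 4 significant figures: 0.8627.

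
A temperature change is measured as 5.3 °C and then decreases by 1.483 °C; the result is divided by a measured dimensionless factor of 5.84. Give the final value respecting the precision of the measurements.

0.65 °C

5.3 °C − 1.483 °C = 3.817 °C; the difference is limited to 1 decimal place (2 s.f.).
Carrying full precision, 3.817 ÷ 5.84 = 0.653595890411… °C; 5.84 has 3 s.f., so the result keeps min(2, 3) = 2 s.f.
Rounded to 2 significant figures: 0.65 °C.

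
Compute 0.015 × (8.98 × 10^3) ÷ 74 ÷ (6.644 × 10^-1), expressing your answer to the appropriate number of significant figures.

2.7

0.015 × (8.98 × 10^3) ÷ 74 ÷ (6.644 × 10^-1) = 2.73972045495…
Multiplication/division keeps the fewest significant figures: 0.015 → 2 s.f., 8.98 × 10^3 → 3 s.f., 74 → 2 s.f., 6.644 × 10^-1 → 4 s.f.; limit is 2.
Rounded to 2 significant figures: 2.7.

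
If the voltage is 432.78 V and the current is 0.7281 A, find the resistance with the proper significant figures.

594.4 Ω

resistance = 432.78 V ÷ 0.7281 A = 594.396374124… Ω.
432.78 has 5 significant figures; 0.7281 has 4.
Division/multiplication keeps the fewest: 4 significant figures.
Rounded: 594.4 Ω.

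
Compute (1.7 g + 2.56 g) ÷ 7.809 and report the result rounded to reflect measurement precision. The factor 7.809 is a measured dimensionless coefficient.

1.7 g + 2.56 g = 4.26 g; the sum is limited to 1 decimal place (2 s.f.).
Carrying full precision, 4.26 ÷ 7.809 = 0.545524394929… g; 7.809 has 4 s.f., so the result keeps min(2, 4) = 2 s.f.
Rounded to 2 significant figures: 0.55 g.

0.55 g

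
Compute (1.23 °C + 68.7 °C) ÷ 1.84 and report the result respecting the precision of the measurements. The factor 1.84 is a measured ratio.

38.0 °C

1.23 °C + 68.7 °C = 69.93 °C; the sum is limited to 1 decimal place (3 s.f.).
Carrying full precision, 69.93 ÷ 1.84 = 38.0054347826… °C; 1.84 has 3 s.f., so the result keeps min(3, 3) = 3 s.f.
Rounded to 3 significant figures: 38.0 °C.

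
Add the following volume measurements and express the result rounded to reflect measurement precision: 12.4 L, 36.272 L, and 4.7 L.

53.4 L

12.4 L + 36.272 L + 4.7 L = 53.372 L.
Addition/subtraction keeps the fewest decimal places: 12.4 → 1 decimal place, 36.272 → 3 decimal places, 4.7 → 1 decimal place; limit is 1.
Rounded to 1 decimal place: 53.4 L.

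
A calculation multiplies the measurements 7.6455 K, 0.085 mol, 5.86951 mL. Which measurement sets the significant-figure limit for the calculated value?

0.085 mol

7.6455 K → 5 s.f.; 0.085 mol → 2 s.f.; 5.86951 mL → 6 s.f.
The fewest is 2 significant figures, from 0.085 mol.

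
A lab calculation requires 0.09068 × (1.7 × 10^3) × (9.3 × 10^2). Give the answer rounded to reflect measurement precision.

0.09068 × (1.7 × 10^3) × (9.3 × 10^2) = 143365.08
Multiplication/division keeps the fewest significant figures: 0.09068 → 4 s.f., 1.7 × 10^3 → 2 s.f., 9.3 × 10^2 → 2 s.f.; limit is 2.
Rounded to 2 significant figures: 1.4 × 10^5.

1.4 × 10^5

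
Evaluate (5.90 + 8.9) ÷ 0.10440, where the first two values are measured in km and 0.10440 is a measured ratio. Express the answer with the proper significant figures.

5.90 km + 8.9 km = 14.80 km; the sum is limited to 1 decimal place (3 s.f.).
Carrying full precision, 14.80 ÷ 0.10440 = 141.762452107… km; 0.10440 has 5 s.f., so the result keeps min(3, 5) = 3 s.f.
Rounded to 3 significant figures: 1.42 × 10² km.

1.42 × 10² km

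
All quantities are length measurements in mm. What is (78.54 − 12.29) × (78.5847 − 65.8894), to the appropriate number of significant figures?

8.411 × 10² mm²

78.54 − 12.29 = 66.25, limited to 2 d.p. → 4 s.f.; 78.5847 − 65.8894 = 12.6953, limited to 4 d.p. → 6 s.f.
Carrying full precision, 66.25 × 12.6953 = 841.063625; keep min(4, 6) = 4 s.f.
Rounded to 4 significant figures: 8.411 × 10² mm².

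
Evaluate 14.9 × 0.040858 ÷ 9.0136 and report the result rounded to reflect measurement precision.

0.0675

14.9 × 0.040858 ÷ 9.0136 = 0.0675406274962…
Multiplication/division keeps the fewest significant figures: 14.9 → 3 s.f., 0.040858 → 5 s.f., 9.0136 → 5 s.f.; limit is 3.
Rounded to 3 significant figures: 0.0675.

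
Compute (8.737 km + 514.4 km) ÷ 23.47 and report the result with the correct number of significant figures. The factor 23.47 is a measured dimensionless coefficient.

8.737 km + 514.4 km = 523.137 km; the sum is limited to 1 decimal place (4 s.f.).
Carrying full precision, 523.137 ÷ 23.47 = 22.2896037495… km; 23.47 has 4 s.f., so the result keeps min(4, 4) = 4 s.f.
Rounded to 4 significant figures: 22.29 km.

22.29 km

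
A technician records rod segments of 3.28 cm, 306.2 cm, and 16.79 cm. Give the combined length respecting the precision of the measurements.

326.3 cm

3.28 cm + 306.2 cm + 16.79 cm = 326.27 cm.
Addition/subtraction keeps the fewest decimal places: 3.28 → 2 decimal places, 306.2 → 1 decimal place, 16.79 → 2 decimal places; limit is 1.
Rounded to 1 decimal place: 326.3 cm.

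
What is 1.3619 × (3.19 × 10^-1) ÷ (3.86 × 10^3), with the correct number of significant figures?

1.3619 × (3.19 × 10^-1) ÷ (3.86 × 10^3) = 0.000112550803109…
Multiplication/division keeps the fewest significant figures: 1.3619 → 5 s.f., 3.19 × 10^-1 → 3 s.f., 3.86 × 10^3 → 3 s.f.; limit is 3.
Rounded to 3 significant figures: 1.13 × 10^-4.

1.13 × 10^-4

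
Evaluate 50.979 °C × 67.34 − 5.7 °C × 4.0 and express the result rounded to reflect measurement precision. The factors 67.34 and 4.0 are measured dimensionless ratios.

3.410 × 10^3 °C

50.979 × 67.34 = 3432.92586 → 3433 °C (4 s.f., last digit at the 10^0 place).
5.7 × 4.0 = 22.8 → 23 °C (2 s.f., last digit at the 10^0 place).
Difference: 3410.12586 °C; keep the coarser place, 10^0.
Result: 3.410 × 10^3 °C.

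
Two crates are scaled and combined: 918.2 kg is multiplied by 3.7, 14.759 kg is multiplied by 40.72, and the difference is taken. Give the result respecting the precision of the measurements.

918.2 × 3.7 = 3397.34 → 3.4 × 10³ kg (2 s.f., last digit at the 10^2 place).
14.759 × 40.72 = 600.98648 → 601.0 kg (4 s.f., last digit at the 10^-1 place).
Difference: 2796.35352 kg; keep the coarser place, 10^2.
Result: 2.8 × 10³ kg.

2.8 × 10³ kg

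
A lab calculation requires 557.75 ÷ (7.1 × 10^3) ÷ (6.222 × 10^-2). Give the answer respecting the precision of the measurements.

557.75 ÷ (7.1 × 10^3) ÷ (6.222 × 10^-2) = 1.2625576668…
Multiplication/division keeps the fewest significant figures: 557.75 → 5 s.f., 7.1 × 10^3 → 2 s.f., 6.222 × 10^-2 → 4 s.f.; limit is 2.
Rounded to 2 significant figures: 1.3.

1.3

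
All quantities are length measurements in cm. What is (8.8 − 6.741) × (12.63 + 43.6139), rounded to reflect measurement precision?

8.8 − 6.741 = 2.059, limited to 1 d.p. → 2 s.f.; 12.63 + 43.6139 = 56.2439, limited to 2 d.p. → 4 s.f.
Carrying full precision, 2.059 × 56.2439 = 115.8061901; keep min(2, 4) = 2 s.f.
Rounded to 2 significant figures: 1.2 × 10² cm².

1.2 × 10² cm²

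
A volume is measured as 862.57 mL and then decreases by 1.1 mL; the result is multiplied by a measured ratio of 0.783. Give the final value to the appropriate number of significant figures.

862.57 mL − 1.1 mL = 861.47 mL; the difference is limited to 1 decimal place (4 s.f.).
Carrying full precision, 861.47 × 0.783 = 674.53101 mL; 0.783 has 3 s.f., so the result keeps min(4, 3) = 3 s.f.
Rounded to 3 significant figures: 675 mL.

675 mL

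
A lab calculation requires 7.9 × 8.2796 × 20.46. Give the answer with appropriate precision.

1.3 × 10³

7.9 × 8.2796 × 20.46 = 1338.2648664
Multiplication/division keeps the fewest significant figures: 7.9 → 2 s.f., 8.2796 → 5 s.f., 20.46 → 4 s.f.; limit is 2.
Rounded to 2 significant figures: 1.3 × 10³.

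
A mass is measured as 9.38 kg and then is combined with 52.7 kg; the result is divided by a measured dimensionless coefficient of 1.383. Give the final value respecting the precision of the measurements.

44.9 kg

9.38 kg + 52.7 kg = 62.08 kg; the sum is limited to 1 decimal place (3 s.f.).
Carrying full precision, 62.08 ÷ 1.383 = 44.8879248012… kg; 1.383 has 4 s.f., so the result keeps min(3, 4) = 3 s.f.
Rounded to 3 significant figures: 44.9 kg.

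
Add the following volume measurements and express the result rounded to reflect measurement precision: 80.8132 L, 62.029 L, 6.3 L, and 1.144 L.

150.3 L

80.8132 L + 62.029 L + 6.3 L + 1.144 L = 150.2862 L.
Addition/subtraction keeps the fewest decimal places: 80.8132 → 4 decimal places, 62.029 → 3 decimal places, 6.3 → 1 decimal place, 1.144 → 3 decimal places; limit is 1.
Rounded to 1 decimal place: 150.3 L.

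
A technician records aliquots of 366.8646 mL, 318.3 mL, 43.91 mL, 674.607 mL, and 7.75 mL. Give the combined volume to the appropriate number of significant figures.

366.8646 mL + 318.3 mL + 43.91 mL + 674.607 mL + 7.75 mL = 1411.4316 mL.
Addition/subtraction keeps the fewest decimal places: 366.8646 → 4 decimal places, 318.3 → 1 decimal place, 43.91 → 2 decimal places, 674.607 → 3 decimal places, 7.75 → 2 decimal places; limit is 1.
Rounded to 1 decimal place: 1411.4 mL.

1411.4 mL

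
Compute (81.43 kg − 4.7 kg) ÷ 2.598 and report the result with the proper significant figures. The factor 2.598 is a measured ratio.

81.43 kg − 4.7 kg = 76.73 kg; the difference is limited to 1 decimal place (3 s.f.).
Carrying full precision, 76.73 ÷ 2.598 = 29.5342571209… kg; 2.598 has 4 s.f., so the result keeps min(3, 4) = 3 s.f.
Rounded to 3 significant figures: 29.5 kg.

29.5 kg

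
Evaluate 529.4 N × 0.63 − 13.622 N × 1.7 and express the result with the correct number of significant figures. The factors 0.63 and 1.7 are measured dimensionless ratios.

3.1 × 10² N

529.4 × 0.63 = 333.522 → 3.3 × 10² N (2 s.f., last digit at the 10^1 place).
13.622 × 1.7 = 23.1574 → 23 N (2 s.f., last digit at the 10^0 place).
Difference: 310.3646 N; keep the coarser place, 10^1.
Result: 3.1 × 10² N.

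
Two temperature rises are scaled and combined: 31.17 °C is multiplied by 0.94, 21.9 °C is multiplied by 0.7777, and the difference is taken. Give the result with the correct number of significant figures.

31.17 × 0.94 = 29.2998 → 29 °C (2 s.f., last digit at the 10^0 place).
21.9 × 0.7777 = 17.03163 → 17.0 °C (3 s.f., last digit at the 10^-1 place).
Difference: 12.26817 °C; keep the coarser place, 10^0.
Result: 12 °C.

12 °C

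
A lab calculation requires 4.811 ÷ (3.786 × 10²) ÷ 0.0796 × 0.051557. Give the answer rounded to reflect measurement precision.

0.00823

4.811 ÷ (3.786 × 10²) ÷ 0.0796 × 0.051557 = 0.00823055872999…
Multiplication/division keeps the fewest significant figures: 4.811 → 4 s.f., 3.786 × 10² → 4 s.f., 0.0796 → 3 s.f., 0.051557 → 5 s.f.; limit is 3.
Rounded to 3 significant figures: 0.00823.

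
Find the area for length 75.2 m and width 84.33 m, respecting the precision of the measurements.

area = 75.2 m × 84.33 m = 6341.616 m².
75.2 has 3 significant figures; 84.33 has 4.
Division/multiplication keeps the fewest: 3 significant figures.
Rounded: 6.34 × 10^3 m².

6.34 × 10^3 m²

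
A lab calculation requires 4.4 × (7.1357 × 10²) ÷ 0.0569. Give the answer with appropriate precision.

4.4 × (7.1357 × 10²) ÷ 0.0569 = 55179.4024605…
Multiplication/division keeps the fewest significant figures: 4.4 → 2 s.f., 7.1357 × 10² → 5 s.f., 0.0569 → 3 s.f.; limit is 2.
Rounded to 2 significant figures: 5.5 × 10⁴.

5.5 × 10⁴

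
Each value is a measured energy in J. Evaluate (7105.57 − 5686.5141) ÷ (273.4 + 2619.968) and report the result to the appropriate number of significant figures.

7105.57 − 5686.5141 = 1419.0559, limited to 2 d.p. → 6 s.f.; 273.4 + 2619.968 = 2893.368, limited to 1 d.p. → 5 s.f.
Carrying full precision, 1419.0559 ÷ 2893.368 = 0.490451231921…; keep min(6, 5) = 5 s.f.
Rounded to 5 significant figures: 0.49045.

0.49045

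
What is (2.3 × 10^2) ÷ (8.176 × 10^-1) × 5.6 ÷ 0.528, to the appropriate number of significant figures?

3.0 × 10^3

(2.3 × 10^2) ÷ (8.176 × 10^-1) × 5.6 ÷ 0.528 = 2983.60315484…
Multiplication/division keeps the fewest significant figures: 2.3 × 10^2 → 2 s.f., 8.176 × 10^-1 → 4 s.f., 5.6 → 2 s.f., 0.528 → 3 s.f.; limit is 2.
Rounded to 2 significant figures: 3.0 × 10^3.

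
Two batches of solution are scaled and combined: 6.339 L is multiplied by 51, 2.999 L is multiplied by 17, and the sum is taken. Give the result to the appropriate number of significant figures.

6.339 × 51 = 323.289 → 3.2 × 10² L (2 s.f., last digit at the 10^1 place).
2.999 × 17 = 50.983 → 51 L (2 s.f., last digit at the 10^0 place).
Sum: 374.272 L; keep the coarser place, 10^1.
Result: 3.7 × 10² L.

3.7 × 10² L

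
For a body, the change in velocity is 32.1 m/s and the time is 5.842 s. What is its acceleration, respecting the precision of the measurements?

5.49 m/s²

acceleration = 32.1 m/s ÷ 5.842 s = 5.49469359808… m/s².
32.1 has 3 significant figures; 5.842 has 4.
Division/multiplication keeps the fewest: 3 significant figures.
Rounded: 5.49 m/s².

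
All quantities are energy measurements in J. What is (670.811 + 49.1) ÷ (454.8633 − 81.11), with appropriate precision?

1.926

670.811 + 49.1 = 719.911, limited to 1 d.p. → 4 s.f.; 454.8633 − 81.11 = 373.7533, limited to 2 d.p. → 5 s.f.
Carrying full precision, 719.911 ÷ 373.7533 = 1.92616627064…; keep min(4, 5) = 4 s.f.
Rounded to 4 significant figures: 1.926.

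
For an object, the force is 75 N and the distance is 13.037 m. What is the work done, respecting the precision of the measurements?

9.8 × 10^2 J

work done = 75 N × 13.037 m = 977.775 J.
75 has 2 significant figures; 13.037 has 5.
Division/multiplication keeps the fewest: 2 significant figures.
Rounded: 9.8 × 10^2 J.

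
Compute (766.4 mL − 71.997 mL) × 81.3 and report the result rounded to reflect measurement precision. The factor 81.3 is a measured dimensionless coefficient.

766.4 mL − 71.997 mL = 694.403 mL; the difference is limited to 1 decimal place (4 s.f.).
Carrying full precision, 694.403 × 81.3 = 56454.9639 mL; 81.3 has 3 s.f., so the result keeps min(4, 3) = 3 s.f.
Rounded to 3 significant figures: 5.65 × 10^4 mL.

5.65 × 10^4 mL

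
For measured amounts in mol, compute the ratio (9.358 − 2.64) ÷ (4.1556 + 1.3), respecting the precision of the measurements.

9.358 − 2.64 = 6.718, limited to 2 d.p. → 3 s.f.; 4.1556 + 1.3 = 5.4556, limited to 1 d.p. → 2 s.f.
Carrying full precision, 6.718 ÷ 5.4556 = 1.23139526358…; keep min(3, 2) = 2 s.f.
Rounded to 2 significant figures: 1.2.

1.2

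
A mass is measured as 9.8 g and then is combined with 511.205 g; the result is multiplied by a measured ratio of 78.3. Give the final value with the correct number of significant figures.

9.8 g + 511.205 g = 521.005 g; the sum is limited to 1 decimal place (4 s.f.).
Carrying full precision, 521.005 × 78.3 = 40794.6915 g; 78.3 has 3 s.f., so the result keeps min(4, 3) = 3 s.f.
Rounded to 3 significant figures: 4.08 × 10^4 g.

4.08 × 10^4 g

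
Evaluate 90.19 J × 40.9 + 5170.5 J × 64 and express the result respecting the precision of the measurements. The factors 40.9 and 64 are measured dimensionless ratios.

3.3 × 10⁵ J

90.19 × 40.9 = 3688.771 → 3.69 × 10³ J (3 s.f., last digit at the 10^1 place).
5170.5 × 64 = 330912 → 3.3 × 10⁵ J (2 s.f., last digit at the 10^4 place).
Sum: 334600.771 J; keep the coarser place, 10^4.
Result: 3.3 × 10⁵ J.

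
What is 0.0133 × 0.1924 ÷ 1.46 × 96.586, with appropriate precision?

0.0133 × 0.1924 ÷ 1.46 × 96.586 = 0.169284826795…
Multiplication/division keeps the fewest significant figures: 0.0133 → 3 s.f., 0.1924 → 4 s.f., 1.46 → 3 s.f., 96.586 → 5 s.f.; limit is 3.
Rounded to 3 significant figures: 0.169.

0.169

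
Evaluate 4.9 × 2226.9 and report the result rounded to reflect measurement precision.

1.1 × 10^4

4.9 × 2226.9 = 10911.81
Multiplication/division keeps the fewest significant figures: 4.9 → 2 s.f., 2226.9 → 5 s.f.; limit is 2.
Rounded to 2 significant figures: 1.1 × 10^4.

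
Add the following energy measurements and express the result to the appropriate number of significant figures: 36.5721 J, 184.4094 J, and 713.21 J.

9.3419 × 10^2 J

36.5721 J + 184.4094 J + 713.21 J = 934.1915 J.
Addition/subtraction keeps the fewest decimal places: 36.5721 → 4 decimal places, 184.4094 → 4 decimal places, 713.21 → 2 decimal places; limit is 2.
Rounded to 2 decimal places: 9.3419 × 10^2 J.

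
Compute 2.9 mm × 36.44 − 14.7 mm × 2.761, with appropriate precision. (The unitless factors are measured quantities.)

2.9 × 36.44 = 105.676 → 1.1 × 10^2 mm (2 s.f., last digit at the 10^1 place).
14.7 × 2.761 = 40.5867 → 40.6 mm (3 s.f., last digit at the 10^-1 place).
Difference: 65.0893 mm; keep the coarser place, 10^1.
Result: 7 × 10^1 mm.

7 × 10^1 mm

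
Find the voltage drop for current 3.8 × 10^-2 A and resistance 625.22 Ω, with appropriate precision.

24 V

voltage drop = 3.8 × 10^-2 A × 625.22 Ω = 23.75836 V.
3.8 × 10^-2 has 2 significant figures; 625.22 has 5.
Division/multiplication keeps the fewest: 2 significant figures.
Rounded: 24 V.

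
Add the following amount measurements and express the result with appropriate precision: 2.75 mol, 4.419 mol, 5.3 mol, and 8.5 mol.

21.0 mol

2.75 mol + 4.419 mol + 5.3 mol + 8.5 mol = 20.969 mol.
Addition/subtraction keeps the fewest decimal places: 2.75 → 2 decimal places, 4.419 → 3 decimal places, 5.3 → 1 decimal place, 8.5 → 1 decimal place; limit is 1.
Rounded to 1 decimal place: 21.0 mol.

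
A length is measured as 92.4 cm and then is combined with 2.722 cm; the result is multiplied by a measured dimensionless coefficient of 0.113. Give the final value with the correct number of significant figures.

92.4 cm + 2.722 cm = 95.122 cm; the sum is limited to 1 decimal place (3 s.f.).
Carrying full precision, 95.122 × 0.113 = 10.748786 cm; 0.113 has 3 s.f., so the result keeps min(3, 3) = 3 s.f.
Rounded to 3 significant figures: 10.7 cm.

10.7 cm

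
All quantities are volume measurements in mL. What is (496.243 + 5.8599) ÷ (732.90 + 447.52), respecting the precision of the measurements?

0.425360

496.243 + 5.8599 = 502.1029, limited to 3 d.p. → 6 s.f.; 732.90 + 447.52 = 1180.42, limited to 2 d.p. → 6 s.f.
Carrying full precision, 502.1029 ÷ 1180.42 = 0.425359533048…; keep min(6, 6) = 6 s.f.
Rounded to 6 significant figures: 0.425360.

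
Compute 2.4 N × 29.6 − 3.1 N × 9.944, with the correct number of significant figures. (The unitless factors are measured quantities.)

4.0 × 10¹ N

2.4 × 29.6 = 71.04 → 71 N (2 s.f., last digit at the 10^0 place).
3.1 × 9.944 = 30.8264 → 31 N (2 s.f., last digit at the 10^0 place).
Difference: 40.2136 N; keep the coarser place, 10^0.
Result: 4.0 × 10¹ N.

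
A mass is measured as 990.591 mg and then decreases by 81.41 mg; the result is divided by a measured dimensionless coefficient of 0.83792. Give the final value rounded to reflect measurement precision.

1085.0 mg

990.591 mg − 81.41 mg = 909.181 mg; the difference is limited to 2 decimal places (5 s.f.).
Carrying full precision, 909.181 ÷ 0.83792 = 1085.04511171… mg; 0.83792 has 5 s.f., so the result keeps min(5, 5) = 5 s.f.
Rounded to 5 significant figures: 1085.0 mg.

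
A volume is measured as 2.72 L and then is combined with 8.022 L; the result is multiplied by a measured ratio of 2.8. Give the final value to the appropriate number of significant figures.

30. L

2.72 L + 8.022 L = 10.742 L; the sum is limited to 2 decimal places (4 s.f.).
Carrying full precision, 10.742 × 2.8 = 30.0776 L; 2.8 has 2 s.f., so the result keeps min(4, 2) = 2 s.f.
Rounded to 2 significant figures: 30. L.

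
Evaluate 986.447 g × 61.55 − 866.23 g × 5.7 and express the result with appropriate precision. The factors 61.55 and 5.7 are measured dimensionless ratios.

5.58 × 10⁴ g

986.447 × 61.55 = 60715.81285 → 6.072 × 10⁴ g (4 s.f., last digit at the 10^1 place).
866.23 × 5.7 = 4937.511 → 4.9 × 10³ g (2 s.f., last digit at the 10^2 place).
Difference: 55778.30185 g; keep the coarser place, 10^2.
Result: 5.58 × 10⁴ g.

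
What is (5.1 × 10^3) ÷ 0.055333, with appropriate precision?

9.2 × 10^4

(5.1 × 10^3) ÷ 0.055333 = 92169.2299351…
Multiplication/division keeps the fewest significant figures: 5.1 × 10^3 → 2 s.f., 0.055333 → 5 s.f.; limit is 2.
Rounded to 2 significant figures: 9.2 × 10^4.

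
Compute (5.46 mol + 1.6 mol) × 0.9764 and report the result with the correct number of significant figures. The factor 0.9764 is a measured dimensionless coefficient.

5.46 mol + 1.6 mol = 7.06 mol; the sum is limited to 1 decimal place (2 s.f.).
Carrying full precision, 7.06 × 0.9764 = 6.893384 mol; 0.9764 has 4 s.f., so the result keeps min(2, 4) = 2 s.f.
Rounded to 2 significant figures: 6.9 mol.

6.9 mol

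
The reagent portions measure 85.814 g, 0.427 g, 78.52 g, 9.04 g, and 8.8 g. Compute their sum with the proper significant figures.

182.6 g

85.814 g + 0.427 g + 78.52 g + 9.04 g + 8.8 g = 182.601 g.
Addition/subtraction keeps the fewest decimal places: 85.814 → 3 decimal places, 0.427 → 3 decimal places, 78.52 → 2 decimal places, 9.04 → 2 decimal places, 8.8 → 1 decimal place; limit is 1.
Rounded to 1 decimal place: 182.6 g.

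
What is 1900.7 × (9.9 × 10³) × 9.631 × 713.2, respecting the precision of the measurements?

1900.7 × (9.9 × 10³) × 9.631 × 713.2 = 1.29250278238 × 10^11…
Multiplication/division keeps the fewest significant figures: 1900.7 → 5 s.f., 9.9 × 10³ → 2 s.f., 9.631 → 4 s.f., 713.2 → 4 s.f.; limit is 2.
Rounded to 2 significant figures: 1.3 × 10¹¹.

1.3 × 10¹¹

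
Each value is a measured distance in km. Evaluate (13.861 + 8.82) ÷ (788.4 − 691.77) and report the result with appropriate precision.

0.235

13.861 + 8.82 = 22.681, limited to 2 d.p. → 4 s.f.; 788.4 − 691.77 = 96.63, limited to 1 d.p. → 3 s.f.
Carrying full precision, 22.681 ÷ 96.63 = 0.234720066232…; keep min(4, 3) = 3 s.f.
Rounded to 3 significant figures: 0.235.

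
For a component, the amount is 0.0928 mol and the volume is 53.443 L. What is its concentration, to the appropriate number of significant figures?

concentration = 0.0928 mol ÷ 53.443 L = 0.00173642946691… mol/L.
0.0928 has 3 significant figures; 53.443 has 5.
Division/multiplication keeps the fewest: 3 significant figures.
Rounded: 0.00174 mol/L.

0.00174 mol/L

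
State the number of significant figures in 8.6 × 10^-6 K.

8.6 × 10^-6: in scientific notation every digit of the coefficient is significant.

2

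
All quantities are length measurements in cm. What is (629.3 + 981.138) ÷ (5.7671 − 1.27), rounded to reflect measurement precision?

358

629.3 + 981.138 = 1610.438, limited to 1 d.p. → 5 s.f.; 5.7671 − 1.27 = 4.4971, limited to 2 d.p. → 3 s.f.
Carrying full precision, 1610.438 ÷ 4.4971 = 358.105890463…; keep min(5, 3) = 3 s.f.
Rounded to 3 significant figures: 358.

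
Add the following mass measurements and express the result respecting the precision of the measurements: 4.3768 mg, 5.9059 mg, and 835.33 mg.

8.4561 × 10² mg

4.3768 mg + 5.9059 mg + 835.33 mg = 845.6127 mg.
Addition/subtraction keeps the fewest decimal places: 4.3768 → 4 decimal places, 5.9059 → 4 decimal places, 835.33 → 2 decimal places; limit is 2.
Rounded to 2 decimal places: 8.4561 × 10² mg.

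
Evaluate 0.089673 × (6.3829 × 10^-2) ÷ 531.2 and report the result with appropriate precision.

1.078 × 10^-5

0.089673 × (6.3829 × 10^-2) ÷ 531.2 = 0.0000107751090305…
Multiplication/division keeps the fewest significant figures: 0.089673 → 5 s.f., 6.3829 × 10^-2 → 5 s.f., 531.2 → 4 s.f.; limit is 4.
Rounded to 4 significant figures: 1.078 × 10^-5.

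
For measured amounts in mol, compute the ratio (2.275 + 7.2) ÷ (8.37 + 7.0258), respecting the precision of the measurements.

0.62

2.275 + 7.2 = 9.475, limited to 1 d.p. → 2 s.f.; 8.37 + 7.0258 = 15.3958, limited to 2 d.p. → 4 s.f.
Carrying full precision, 9.475 ÷ 15.3958 = 0.615427584146…; keep min(2, 4) = 2 s.f.
Rounded to 2 significant figures: 0.62.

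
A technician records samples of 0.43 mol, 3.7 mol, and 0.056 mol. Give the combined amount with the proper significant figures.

0.43 mol + 3.7 mol + 0.056 mol = 4.186 mol.
Addition/subtraction keeps the fewest decimal places: 0.43 → 2 decimal places, 3.7 → 1 decimal place, 0.056 → 3 decimal places; limit is 1.
Rounded to 1 decimal place: 4.2 mol.

4.2 mol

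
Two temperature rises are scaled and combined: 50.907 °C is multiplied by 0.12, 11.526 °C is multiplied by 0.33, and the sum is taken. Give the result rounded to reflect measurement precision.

9.9 °C

50.907 × 0.12 = 6.10884 → 6.1 °C (2 s.f., last digit at the 10^-1 place).
11.526 × 0.33 = 3.80358 → 3.8 °C (2 s.f., last digit at the 10^-1 place).
Sum: 9.91242 °C; keep the coarser place, 10^-1.
Result: 9.9 °C.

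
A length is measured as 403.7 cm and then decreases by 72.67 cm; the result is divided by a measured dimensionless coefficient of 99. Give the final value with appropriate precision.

403.7 cm − 72.67 cm = 331.03 cm; the difference is limited to 1 decimal place (4 s.f.).
Carrying full precision, 331.03 ÷ 99 = 3.34373737374… cm; 99 has 2 s.f., so the result keeps min(4, 2) = 2 s.f.
Rounded to 2 significant figures: 3.3 cm.

3.3 cm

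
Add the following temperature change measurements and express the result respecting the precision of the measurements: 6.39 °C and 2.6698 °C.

6.39 °C + 2.6698 °C = 9.0598 °C.
Addition/subtraction keeps the fewest decimal places: 6.39 → 2 decimal places, 2.6698 → 4 decimal places; limit is 2.
Rounded to 2 decimal places: 9.06 °C.

9.06 °C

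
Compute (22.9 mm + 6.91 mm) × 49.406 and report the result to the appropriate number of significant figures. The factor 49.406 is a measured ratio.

1.47 × 10^3 mm

22.9 mm + 6.91 mm = 29.81 mm; the sum is limited to 1 decimal place (3 s.f.).
Carrying full precision, 29.81 × 49.406 = 1472.79286 mm; 49.406 has 5 s.f., so the result keeps min(3, 5) = 3 s.f.
Rounded to 3 significant figures: 1.47 × 10^3 mm.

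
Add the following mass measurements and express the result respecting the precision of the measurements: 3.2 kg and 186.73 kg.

3.2 kg + 186.73 kg = 189.93 kg.
Addition/subtraction keeps the fewest decimal places: 3.2 → 1 decimal place, 186.73 → 2 decimal places; limit is 1.
Rounded to 1 decimal place: 189.9 kg.

189.9 kg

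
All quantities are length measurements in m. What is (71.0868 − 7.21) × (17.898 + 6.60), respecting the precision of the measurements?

71.0868 − 7.21 = 63.8768, limited to 2 d.p. → 4 s.f.; 17.898 + 6.60 = 24.498, limited to 2 d.p. → 4 s.f.
Carrying full precision, 63.8768 × 24.498 = 1564.8538464; keep min(4, 4) = 4 s.f.
Rounded to 4 significant figures: 1565 m².

1565 m²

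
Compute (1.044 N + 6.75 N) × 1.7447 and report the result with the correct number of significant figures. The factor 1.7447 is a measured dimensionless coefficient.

13.6 N

1.044 N + 6.75 N = 7.794 N; the sum is limited to 2 decimal places (3 s.f.).
Carrying full precision, 7.794 × 1.7447 = 13.5981918 N; 1.7447 has 5 s.f., so the result keeps min(3, 5) = 3 s.f.
Rounded to 3 significant figures: 13.6 N.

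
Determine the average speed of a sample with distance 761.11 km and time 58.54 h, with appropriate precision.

13.00 km/h

average speed = 761.11 km ÷ 58.54 h = 13.0015374103… km/h.
761.11 has 5 significant figures; 58.54 has 4.
Division/multiplication keeps the fewest: 4 significant figures.
Rounded: 13.00 km/h.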